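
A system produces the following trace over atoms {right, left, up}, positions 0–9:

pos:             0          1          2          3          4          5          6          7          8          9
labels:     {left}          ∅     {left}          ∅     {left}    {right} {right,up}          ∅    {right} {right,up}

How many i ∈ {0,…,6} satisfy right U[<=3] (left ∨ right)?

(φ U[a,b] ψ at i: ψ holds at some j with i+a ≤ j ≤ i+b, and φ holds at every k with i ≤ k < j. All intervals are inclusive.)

5

Evaluate at each i in [0,6]:
  i=0: ✓ (rhs at j=0)
  i=1: ✗ (lhs fails at k=1 before rhs at j=2)
  i=2: ✓ (rhs at j=2)
  i=3: ✗ (lhs fails at k=3 before rhs at j=4)
  i=4: ✓ (rhs at j=4)
  i=5: ✓ (rhs at j=5)
  i=6: ✓ (rhs at j=6)
Positions where it holds: {0, 2, 4, 5, 6} → 5.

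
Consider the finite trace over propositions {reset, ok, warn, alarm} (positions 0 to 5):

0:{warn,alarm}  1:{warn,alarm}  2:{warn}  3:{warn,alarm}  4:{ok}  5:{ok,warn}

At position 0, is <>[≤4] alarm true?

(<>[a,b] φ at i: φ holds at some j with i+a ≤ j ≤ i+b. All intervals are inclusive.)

Yes

Check alarm at each j in [0,4]:
  j=0: true
  j=1: true
  j=2: false
  j=3: true
  j=4: false
Found at j=0 → formula holds.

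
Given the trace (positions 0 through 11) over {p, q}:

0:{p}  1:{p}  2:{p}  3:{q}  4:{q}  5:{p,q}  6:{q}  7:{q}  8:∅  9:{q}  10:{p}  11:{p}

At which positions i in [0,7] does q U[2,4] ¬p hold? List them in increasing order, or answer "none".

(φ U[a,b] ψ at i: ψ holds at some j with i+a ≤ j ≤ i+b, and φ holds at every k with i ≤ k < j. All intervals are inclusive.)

Evaluate at each i in [0,7]:
  i=0: ✗ (lhs fails at k=0 before rhs at j=3)
  i=1: ✗ (lhs fails at k=1 before rhs at j=3)
  i=2: ✗ (lhs fails at k=2 before rhs at j=4)
  i=3: ✓ (rhs at j=6; lhs holds on [3,5])
  i=4: ✓ (rhs at j=6; lhs holds on [4,5])
  i=5: ✓ (rhs at j=7; lhs holds on [5,6])
  i=6: ✓ (rhs at j=8; lhs holds on [6,7])
  i=7: ✗ (lhs fails at k=8 before rhs at j=9)

3, 4, 5, 6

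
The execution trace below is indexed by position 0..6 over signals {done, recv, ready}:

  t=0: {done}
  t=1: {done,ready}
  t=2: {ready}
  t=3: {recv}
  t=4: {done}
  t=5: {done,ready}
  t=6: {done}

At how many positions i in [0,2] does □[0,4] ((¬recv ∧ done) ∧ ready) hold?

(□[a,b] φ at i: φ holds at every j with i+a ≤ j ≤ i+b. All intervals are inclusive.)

0

Evaluate at each i in [0,2]:
  i=0: ✗ (fails at j=0)
  i=1: ✗ (fails at j=2)
  i=2: ✗ (fails at j=2)
Positions where it holds: {} → 0.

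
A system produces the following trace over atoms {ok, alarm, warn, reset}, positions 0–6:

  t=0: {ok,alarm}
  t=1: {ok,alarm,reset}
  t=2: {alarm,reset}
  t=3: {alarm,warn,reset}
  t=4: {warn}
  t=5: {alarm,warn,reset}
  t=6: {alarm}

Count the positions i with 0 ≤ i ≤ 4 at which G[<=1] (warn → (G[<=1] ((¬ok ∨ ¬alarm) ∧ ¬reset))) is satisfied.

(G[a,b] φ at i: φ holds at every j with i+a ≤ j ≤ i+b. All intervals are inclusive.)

Evaluate at each i in [0,4]:
  i=0: ✓ (all of [0,1])
  i=1: ✓ (all of [1,2])
  i=2: ✗ (fails at j=3)
  i=3: ✗ (fails at j=3)
  i=4: ✗ (fails at j=4)
Positions where it holds: {0, 1} → 2.

2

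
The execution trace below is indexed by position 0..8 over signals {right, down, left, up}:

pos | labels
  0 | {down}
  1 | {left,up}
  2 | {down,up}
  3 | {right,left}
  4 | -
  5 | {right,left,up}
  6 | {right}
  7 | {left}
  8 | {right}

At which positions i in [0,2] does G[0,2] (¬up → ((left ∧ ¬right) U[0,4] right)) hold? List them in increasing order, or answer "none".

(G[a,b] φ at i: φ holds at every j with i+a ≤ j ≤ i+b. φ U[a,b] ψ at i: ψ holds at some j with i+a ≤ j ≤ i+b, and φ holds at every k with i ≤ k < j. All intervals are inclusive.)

Evaluate at each i in [0,2]:
  i=0: ✗ (fails at j=0)
  i=1: ✓ (all of [1,3])
  i=2: ✗ (fails at j=4)

1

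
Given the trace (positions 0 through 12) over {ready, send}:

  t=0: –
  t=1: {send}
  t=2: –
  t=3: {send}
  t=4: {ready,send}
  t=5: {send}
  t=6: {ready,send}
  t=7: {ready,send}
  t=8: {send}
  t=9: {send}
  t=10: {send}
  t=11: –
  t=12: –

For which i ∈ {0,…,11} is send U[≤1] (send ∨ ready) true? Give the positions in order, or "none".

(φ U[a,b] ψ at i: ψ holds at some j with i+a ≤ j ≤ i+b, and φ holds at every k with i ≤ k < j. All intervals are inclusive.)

Evaluate at each i in [0,11]:
  i=0: ✗ (lhs fails at k=0 before rhs at j=1)
  i=1: ✓ (rhs at j=1)
  i=2: ✗ (lhs fails at k=2 before rhs at j=3)
  i=3: ✓ (rhs at j=3)
  i=4: ✓ (rhs at j=4)
  i=5: ✓ (rhs at j=5)
  i=6: ✓ (rhs at j=6)
  i=7: ✓ (rhs at j=7)
  i=8: ✓ (rhs at j=8)
  i=9: ✓ (rhs at j=9)
  i=10: ✓ (rhs at j=10)
  i=11: ✗ (no rhs in [11,12])

1, 3, 4, 5, 6, 7, 8, 9, 10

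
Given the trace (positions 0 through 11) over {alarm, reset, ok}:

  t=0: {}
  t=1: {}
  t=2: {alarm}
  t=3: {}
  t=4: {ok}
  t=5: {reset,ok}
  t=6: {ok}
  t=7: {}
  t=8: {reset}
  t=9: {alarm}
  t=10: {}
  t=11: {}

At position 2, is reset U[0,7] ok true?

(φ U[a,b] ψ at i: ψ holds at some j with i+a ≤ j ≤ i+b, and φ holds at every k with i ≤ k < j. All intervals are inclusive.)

Does not hold

Need some j in [2,9] with ok, and reset at every k in [2,j-1].
  j=2: ok false.
  j=3: ok false.
  j=4: ok holds, but reset fails at k=2 → not this j.
  j=5: ok holds, but reset fails at k=2 → not this j.
  j=6: ok holds, but reset fails at k=2 → not this j.
  j=7: ok false.
  j=8: ok false.
  j=9: ok false.
No j in the window works → until fails.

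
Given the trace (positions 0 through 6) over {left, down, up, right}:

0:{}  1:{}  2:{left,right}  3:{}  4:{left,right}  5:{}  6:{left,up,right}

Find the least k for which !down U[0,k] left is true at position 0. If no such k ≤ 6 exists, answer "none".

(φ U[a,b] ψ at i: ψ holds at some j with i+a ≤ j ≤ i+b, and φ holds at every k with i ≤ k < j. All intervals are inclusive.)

Need earliest j ≥ 0 with left, and !down at every k in [0,j-1].
  j=0: rhs fails.
  j=1: rhs fails.
  j=2: rhs holds; lhs holds on [0,1]. k = 2.

2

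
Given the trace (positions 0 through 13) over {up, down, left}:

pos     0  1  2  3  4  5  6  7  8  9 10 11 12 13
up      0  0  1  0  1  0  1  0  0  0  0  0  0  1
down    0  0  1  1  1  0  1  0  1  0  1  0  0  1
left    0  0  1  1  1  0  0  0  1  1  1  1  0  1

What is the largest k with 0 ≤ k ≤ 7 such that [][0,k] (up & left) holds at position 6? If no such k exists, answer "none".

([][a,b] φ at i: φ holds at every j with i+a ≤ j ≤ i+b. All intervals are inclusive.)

none

(up & left) must hold from j=6 onward; find where it first fails.
  j=6: fails → no k works.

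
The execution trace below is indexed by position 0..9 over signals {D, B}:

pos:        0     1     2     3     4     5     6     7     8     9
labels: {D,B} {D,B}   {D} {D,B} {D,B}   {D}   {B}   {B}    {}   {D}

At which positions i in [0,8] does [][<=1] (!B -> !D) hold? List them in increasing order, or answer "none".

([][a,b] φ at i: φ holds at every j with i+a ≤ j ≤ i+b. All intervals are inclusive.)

Evaluate at each i in [0,8]:
  i=0: ✓ (all of [0,1])
  i=1: ✗ (fails at j=2)
  i=2: ✗ (fails at j=2)
  i=3: ✓ (all of [3,4])
  i=4: ✗ (fails at j=5)
  i=5: ✗ (fails at j=5)
  i=6: ✓ (all of [6,7])
  i=7: ✓ (all of [7,8])
  i=8: ✗ (fails at j=9)

0, 3, 6, 7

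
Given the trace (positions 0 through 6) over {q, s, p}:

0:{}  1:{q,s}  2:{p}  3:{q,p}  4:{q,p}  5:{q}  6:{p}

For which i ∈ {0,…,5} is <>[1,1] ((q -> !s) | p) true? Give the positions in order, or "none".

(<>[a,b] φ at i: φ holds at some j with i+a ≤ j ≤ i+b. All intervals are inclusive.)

1, 2, 3, 4, 5

Evaluate at each i in [0,5]:
  i=0: ✗ (none in [1,1])
  i=1: ✓ (witness j=2)
  i=2: ✓ (witness j=3)
  i=3: ✓ (witness j=4)
  i=4: ✓ (witness j=5)
  i=5: ✓ (witness j=6)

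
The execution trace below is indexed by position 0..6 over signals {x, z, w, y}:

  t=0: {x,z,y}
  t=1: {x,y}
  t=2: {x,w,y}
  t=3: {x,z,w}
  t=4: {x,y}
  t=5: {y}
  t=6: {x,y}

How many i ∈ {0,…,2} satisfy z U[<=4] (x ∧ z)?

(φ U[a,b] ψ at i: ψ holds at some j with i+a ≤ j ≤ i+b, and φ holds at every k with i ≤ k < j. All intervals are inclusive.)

1

Evaluate at each i in [0,2]:
  i=0: ✓ (rhs at j=0)
  i=1: ✗ (lhs fails at k=1 before rhs at j=3)
  i=2: ✗ (lhs fails at k=2 before rhs at j=3)
Positions where it holds: {0} → 1.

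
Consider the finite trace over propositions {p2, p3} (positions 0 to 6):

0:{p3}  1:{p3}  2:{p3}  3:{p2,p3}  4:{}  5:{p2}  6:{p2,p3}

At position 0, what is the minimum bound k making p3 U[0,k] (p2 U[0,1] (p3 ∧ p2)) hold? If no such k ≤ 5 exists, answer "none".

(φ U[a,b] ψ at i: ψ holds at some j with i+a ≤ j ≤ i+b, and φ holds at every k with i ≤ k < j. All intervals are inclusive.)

3

Need earliest j ≥ 0 with (p2 U[0,1] (p3 ∧ p2)), and p3 at every k in [0,j-1].
  j=0: rhs fails.
  j=1: rhs fails.
  j=2: rhs fails.
  j=3: rhs holds; lhs holds on [0,2]. k = 3.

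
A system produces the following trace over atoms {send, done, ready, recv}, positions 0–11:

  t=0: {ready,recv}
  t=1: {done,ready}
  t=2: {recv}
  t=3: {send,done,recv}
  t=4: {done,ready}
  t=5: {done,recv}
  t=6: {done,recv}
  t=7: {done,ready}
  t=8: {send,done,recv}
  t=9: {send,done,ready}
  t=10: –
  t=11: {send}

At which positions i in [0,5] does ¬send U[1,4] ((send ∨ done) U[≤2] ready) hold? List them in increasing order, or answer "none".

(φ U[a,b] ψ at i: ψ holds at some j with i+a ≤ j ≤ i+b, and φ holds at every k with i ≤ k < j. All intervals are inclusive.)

0, 1, 2, 4, 5

Evaluate at each i in [0,5]:
  i=0: ✓ (rhs at j=1; lhs holds on [0,0])
  i=1: ✓ (rhs at j=3; lhs holds on [1,2])
  i=2: ✓ (rhs at j=3; lhs holds on [2,2])
  i=3: ✗ (lhs fails at k=3 before rhs at j=4)
  i=4: ✓ (rhs at j=5; lhs holds on [4,4])
  i=5: ✓ (rhs at j=6; lhs holds on [5,5])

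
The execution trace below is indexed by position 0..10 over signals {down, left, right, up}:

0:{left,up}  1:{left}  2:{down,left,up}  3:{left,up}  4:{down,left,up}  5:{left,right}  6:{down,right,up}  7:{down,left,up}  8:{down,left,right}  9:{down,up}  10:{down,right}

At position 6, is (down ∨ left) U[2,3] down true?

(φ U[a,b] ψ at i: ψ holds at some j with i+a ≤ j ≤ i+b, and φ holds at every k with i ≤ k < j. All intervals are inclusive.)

Need some j in [8,9] with down, and (down ∨ left) at every k in [6,j-1].
  j=8: down holds; (down ∨ left) holds at every k in [6,7] → satisfied.

True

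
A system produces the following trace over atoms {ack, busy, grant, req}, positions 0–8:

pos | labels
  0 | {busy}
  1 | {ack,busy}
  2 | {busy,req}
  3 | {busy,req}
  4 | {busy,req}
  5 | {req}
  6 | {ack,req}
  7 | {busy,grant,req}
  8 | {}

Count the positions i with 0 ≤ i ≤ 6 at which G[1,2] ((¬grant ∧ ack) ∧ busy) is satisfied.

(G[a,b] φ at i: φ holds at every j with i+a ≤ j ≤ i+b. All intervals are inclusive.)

0

Evaluate at each i in [0,6]:
  i=0: ✗ (fails at j=2)
  i=1: ✗ (fails at j=2)
  i=2: ✗ (fails at j=3)
  i=3: ✗ (fails at j=4)
  i=4: ✗ (fails at j=5)
  i=5: ✗ (fails at j=6)
  i=6: ✗ (fails at j=7)
Positions where it holds: {} → 0.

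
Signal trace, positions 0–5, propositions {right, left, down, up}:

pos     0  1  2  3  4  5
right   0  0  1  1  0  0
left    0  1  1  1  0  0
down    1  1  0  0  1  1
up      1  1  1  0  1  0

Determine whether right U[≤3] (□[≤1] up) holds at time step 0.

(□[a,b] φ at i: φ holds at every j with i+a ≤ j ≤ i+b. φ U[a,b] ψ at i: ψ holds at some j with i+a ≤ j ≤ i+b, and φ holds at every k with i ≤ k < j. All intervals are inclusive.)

Yes

Need some j in [0,3] with □[≤1] up, and right at every k in [0,j-1].
  j=0: □[≤1] up holds; no prefix to check → satisfied.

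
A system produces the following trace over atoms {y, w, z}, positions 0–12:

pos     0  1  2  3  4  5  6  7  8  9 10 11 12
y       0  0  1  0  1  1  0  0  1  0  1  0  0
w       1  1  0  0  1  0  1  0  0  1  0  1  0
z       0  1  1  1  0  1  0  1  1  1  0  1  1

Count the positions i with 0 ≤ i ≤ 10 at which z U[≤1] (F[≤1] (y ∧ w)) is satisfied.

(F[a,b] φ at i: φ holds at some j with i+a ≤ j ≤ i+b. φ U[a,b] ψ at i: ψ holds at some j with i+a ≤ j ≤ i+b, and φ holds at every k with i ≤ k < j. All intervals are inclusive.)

3

Evaluate at each i in [0,10]:
  i=0: ✗ (no rhs in [0,1])
  i=1: ✗ (no rhs in [1,2])
  i=2: ✓ (rhs at j=3; lhs holds on [2,2])
  i=3: ✓ (rhs at j=3)
  i=4: ✓ (rhs at j=4)
  i=5: ✗ (no rhs in [5,6])
  i=6: ✗ (no rhs in [6,7])
  i=7: ✗ (no rhs in [7,8])
  i=8: ✗ (no rhs in [8,9])
  i=9: ✗ (no rhs in [9,10])
  i=10: ✗ (no rhs in [10,11])
Positions where it holds: {2, 3, 4} → 3.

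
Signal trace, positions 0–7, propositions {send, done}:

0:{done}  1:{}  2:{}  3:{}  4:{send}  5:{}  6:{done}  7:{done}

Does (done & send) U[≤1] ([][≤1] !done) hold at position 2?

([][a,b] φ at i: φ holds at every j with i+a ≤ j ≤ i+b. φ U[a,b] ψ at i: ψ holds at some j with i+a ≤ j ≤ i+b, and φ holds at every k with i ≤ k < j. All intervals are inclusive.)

Need some j in [2,3] with [][≤1] !done, and (done & send) at every k in [2,j-1].
  j=2: [][≤1] !done holds; no prefix to check → satisfied.

Yes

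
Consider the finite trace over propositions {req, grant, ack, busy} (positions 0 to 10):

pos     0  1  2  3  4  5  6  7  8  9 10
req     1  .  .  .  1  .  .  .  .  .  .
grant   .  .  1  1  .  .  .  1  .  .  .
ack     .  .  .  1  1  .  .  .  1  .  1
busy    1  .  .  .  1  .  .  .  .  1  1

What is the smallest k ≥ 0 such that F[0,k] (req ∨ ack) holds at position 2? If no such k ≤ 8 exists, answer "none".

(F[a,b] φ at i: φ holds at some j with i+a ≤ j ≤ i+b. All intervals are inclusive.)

1

Scan j = 2,3,… for (req ∨ ack):
  j=2: fails
  j=3: holds
First hit at j=3, so smallest k = 3-2 = 1.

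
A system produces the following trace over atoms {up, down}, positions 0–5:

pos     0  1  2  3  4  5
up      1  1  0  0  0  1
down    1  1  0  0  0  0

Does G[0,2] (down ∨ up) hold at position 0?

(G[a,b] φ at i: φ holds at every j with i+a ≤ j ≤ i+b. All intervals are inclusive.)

No

Check (down ∨ up) at every j in [0,2]:
  j=0: true
  j=1: true
  j=2: false
Fails at j=2 → formula fails.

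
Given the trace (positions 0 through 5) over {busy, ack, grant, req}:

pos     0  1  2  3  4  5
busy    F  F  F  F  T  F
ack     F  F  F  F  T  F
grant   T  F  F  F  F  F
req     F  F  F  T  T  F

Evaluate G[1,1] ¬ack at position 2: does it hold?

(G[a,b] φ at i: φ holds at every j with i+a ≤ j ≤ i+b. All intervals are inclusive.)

Check ¬ack at every j in [3,3]:
  j=3: true
All positions satisfy it → formula holds.

Holds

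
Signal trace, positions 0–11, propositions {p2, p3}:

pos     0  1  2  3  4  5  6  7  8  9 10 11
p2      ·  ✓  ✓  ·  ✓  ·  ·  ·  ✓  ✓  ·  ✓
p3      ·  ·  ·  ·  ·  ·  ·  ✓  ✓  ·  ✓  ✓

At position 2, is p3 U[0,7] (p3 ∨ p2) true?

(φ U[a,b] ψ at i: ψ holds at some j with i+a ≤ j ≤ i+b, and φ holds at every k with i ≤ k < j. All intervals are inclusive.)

Holds

Need some j in [2,9] with (p3 ∨ p2), and p3 at every k in [2,j-1].
  j=2: (p3 ∨ p2) holds; no prefix to check → satisfied.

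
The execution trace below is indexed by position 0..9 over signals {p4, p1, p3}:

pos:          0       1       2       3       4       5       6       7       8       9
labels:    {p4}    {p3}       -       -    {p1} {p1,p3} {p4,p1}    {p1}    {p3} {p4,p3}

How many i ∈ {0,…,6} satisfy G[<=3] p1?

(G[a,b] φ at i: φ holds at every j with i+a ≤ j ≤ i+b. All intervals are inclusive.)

Evaluate at each i in [0,6]:
  i=0: ✗ (fails at j=0)
  i=1: ✗ (fails at j=1)
  i=2: ✗ (fails at j=2)
  i=3: ✗ (fails at j=3)
  i=4: ✓ (all of [4,7])
  i=5: ✗ (fails at j=8)
  i=6: ✗ (fails at j=8)
Positions where it holds: {4} → 1.

1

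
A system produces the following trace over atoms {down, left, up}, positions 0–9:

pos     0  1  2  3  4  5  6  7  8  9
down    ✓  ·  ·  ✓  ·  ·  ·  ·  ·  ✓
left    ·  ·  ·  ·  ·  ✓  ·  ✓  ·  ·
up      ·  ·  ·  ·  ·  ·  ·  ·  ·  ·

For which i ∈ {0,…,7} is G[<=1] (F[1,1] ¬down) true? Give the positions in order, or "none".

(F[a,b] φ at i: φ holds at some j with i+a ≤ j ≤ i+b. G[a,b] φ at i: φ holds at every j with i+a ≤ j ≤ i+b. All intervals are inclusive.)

0, 3, 4, 5, 6

Evaluate at each i in [0,7]:
  i=0: ✓ (all of [0,1])
  i=1: ✗ (fails at j=2)
  i=2: ✗ (fails at j=2)
  i=3: ✓ (all of [3,4])
  i=4: ✓ (all of [4,5])
  i=5: ✓ (all of [5,6])
  i=6: ✓ (all of [6,7])
  i=7: ✗ (fails at j=8)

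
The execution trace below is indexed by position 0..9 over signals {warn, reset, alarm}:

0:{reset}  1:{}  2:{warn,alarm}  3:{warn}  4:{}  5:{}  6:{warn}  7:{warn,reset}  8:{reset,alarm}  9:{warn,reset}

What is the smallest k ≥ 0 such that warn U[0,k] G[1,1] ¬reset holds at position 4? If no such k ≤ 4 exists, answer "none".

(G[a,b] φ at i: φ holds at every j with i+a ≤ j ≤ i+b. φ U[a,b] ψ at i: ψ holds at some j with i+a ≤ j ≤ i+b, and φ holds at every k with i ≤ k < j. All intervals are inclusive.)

Need earliest j ≥ 4 with G[1,1] ¬reset, and warn at every k in [4,j-1].
  j=4: rhs holds (empty prefix). k = 0.

0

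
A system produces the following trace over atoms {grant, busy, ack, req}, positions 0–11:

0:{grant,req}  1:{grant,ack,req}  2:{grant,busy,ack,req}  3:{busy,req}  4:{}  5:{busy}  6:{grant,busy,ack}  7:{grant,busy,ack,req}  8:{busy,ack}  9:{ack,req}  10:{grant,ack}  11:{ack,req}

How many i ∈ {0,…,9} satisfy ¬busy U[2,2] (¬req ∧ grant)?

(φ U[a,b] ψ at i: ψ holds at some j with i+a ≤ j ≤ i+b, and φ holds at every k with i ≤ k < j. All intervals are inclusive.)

Evaluate at each i in [0,9]:
  i=0: ✗ (no rhs in [2,2])
  i=1: ✗ (no rhs in [3,3])
  i=2: ✗ (no rhs in [4,4])
  i=3: ✗ (no rhs in [5,5])
  i=4: ✗ (lhs fails at k=5 before rhs at j=6)
  i=5: ✗ (no rhs in [7,7])
  i=6: ✗ (no rhs in [8,8])
  i=7: ✗ (no rhs in [9,9])
  i=8: ✗ (lhs fails at k=8 before rhs at j=10)
  i=9: ✗ (no rhs in [11,11])
Positions where it holds: {} → 0.

0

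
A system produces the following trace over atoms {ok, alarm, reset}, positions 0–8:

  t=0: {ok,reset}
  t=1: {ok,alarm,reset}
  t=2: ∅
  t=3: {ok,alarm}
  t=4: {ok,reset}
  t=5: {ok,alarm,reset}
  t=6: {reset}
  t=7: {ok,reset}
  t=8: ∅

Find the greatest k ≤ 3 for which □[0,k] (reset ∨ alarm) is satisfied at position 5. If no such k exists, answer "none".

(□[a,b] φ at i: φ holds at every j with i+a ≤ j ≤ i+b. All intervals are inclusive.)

2

(reset ∨ alarm) must hold from j=5 onward; find where it first fails.
  j=5: holds
  j=6: holds
  j=7: holds
  j=8: fails
Holds on [5,7], so largest k = 2.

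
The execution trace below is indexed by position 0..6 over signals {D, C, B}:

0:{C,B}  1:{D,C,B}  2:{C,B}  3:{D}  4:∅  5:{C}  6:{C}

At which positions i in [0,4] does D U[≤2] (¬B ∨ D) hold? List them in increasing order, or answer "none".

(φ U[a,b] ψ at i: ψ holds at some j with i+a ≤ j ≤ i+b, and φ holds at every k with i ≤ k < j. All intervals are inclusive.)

1, 3, 4

Evaluate at each i in [0,4]:
  i=0: ✗ (lhs fails at k=0 before rhs at j=1)
  i=1: ✓ (rhs at j=1)
  i=2: ✗ (lhs fails at k=2 before rhs at j=3)
  i=3: ✓ (rhs at j=3)
  i=4: ✓ (rhs at j=4)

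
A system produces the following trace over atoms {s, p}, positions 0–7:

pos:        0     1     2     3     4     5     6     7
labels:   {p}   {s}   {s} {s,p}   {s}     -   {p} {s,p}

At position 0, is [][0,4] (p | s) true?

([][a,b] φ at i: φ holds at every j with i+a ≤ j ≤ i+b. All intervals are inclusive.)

Holds

Check (p | s) at every j in [0,4]:
  j=0: true
  j=1: true
  j=2: true
  j=3: true
  j=4: true
All positions satisfy it → formula holds.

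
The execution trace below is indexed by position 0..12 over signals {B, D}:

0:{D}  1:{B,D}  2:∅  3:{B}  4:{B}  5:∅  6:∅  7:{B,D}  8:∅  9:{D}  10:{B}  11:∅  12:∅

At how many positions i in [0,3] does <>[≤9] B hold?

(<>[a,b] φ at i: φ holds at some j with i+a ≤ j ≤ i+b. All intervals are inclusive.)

4

Evaluate at each i in [0,3]:
  i=0: ✓ (witness j=1)
  i=1: ✓ (witness j=1)
  i=2: ✓ (witness j=3)
  i=3: ✓ (witness j=3)
Positions where it holds: {0, 1, 2, 3} → 4.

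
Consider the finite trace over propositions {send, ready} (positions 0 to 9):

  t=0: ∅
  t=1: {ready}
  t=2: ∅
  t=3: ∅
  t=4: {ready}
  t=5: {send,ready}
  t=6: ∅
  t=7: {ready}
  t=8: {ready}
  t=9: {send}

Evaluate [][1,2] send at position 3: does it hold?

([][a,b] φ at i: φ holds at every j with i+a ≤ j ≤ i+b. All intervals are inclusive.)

False

Check send at every j in [4,5]:
  j=4: false
  j=5: true
Fails at j=4 → formula fails.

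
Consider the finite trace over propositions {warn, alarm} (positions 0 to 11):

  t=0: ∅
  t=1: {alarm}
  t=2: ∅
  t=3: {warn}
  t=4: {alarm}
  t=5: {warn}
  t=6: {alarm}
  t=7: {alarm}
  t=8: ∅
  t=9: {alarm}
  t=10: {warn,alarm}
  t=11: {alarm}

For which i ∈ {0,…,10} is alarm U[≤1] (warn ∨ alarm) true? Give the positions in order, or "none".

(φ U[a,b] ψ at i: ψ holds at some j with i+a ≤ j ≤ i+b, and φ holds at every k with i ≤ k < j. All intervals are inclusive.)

1, 3, 4, 5, 6, 7, 9, 10

Evaluate at each i in [0,10]:
  i=0: ✗ (lhs fails at k=0 before rhs at j=1)
  i=1: ✓ (rhs at j=1)
  i=2: ✗ (lhs fails at k=2 before rhs at j=3)
  i=3: ✓ (rhs at j=3)
  i=4: ✓ (rhs at j=4)
  i=5: ✓ (rhs at j=5)
  i=6: ✓ (rhs at j=6)
  i=7: ✓ (rhs at j=7)
  i=8: ✗ (lhs fails at k=8 before rhs at j=9)
  i=9: ✓ (rhs at j=9)
  i=10: ✓ (rhs at j=10)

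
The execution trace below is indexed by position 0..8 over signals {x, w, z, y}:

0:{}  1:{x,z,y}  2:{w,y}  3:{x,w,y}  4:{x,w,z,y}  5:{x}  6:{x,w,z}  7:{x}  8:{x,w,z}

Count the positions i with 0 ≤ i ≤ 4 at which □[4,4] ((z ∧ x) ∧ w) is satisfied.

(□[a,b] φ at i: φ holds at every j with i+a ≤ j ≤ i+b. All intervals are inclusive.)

3

Evaluate at each i in [0,4]:
  i=0: ✓ (all of [4,4])
  i=1: ✗ (fails at j=5)
  i=2: ✓ (all of [6,6])
  i=3: ✗ (fails at j=7)
  i=4: ✓ (all of [8,8])
Positions where it holds: {0, 2, 4} → 3.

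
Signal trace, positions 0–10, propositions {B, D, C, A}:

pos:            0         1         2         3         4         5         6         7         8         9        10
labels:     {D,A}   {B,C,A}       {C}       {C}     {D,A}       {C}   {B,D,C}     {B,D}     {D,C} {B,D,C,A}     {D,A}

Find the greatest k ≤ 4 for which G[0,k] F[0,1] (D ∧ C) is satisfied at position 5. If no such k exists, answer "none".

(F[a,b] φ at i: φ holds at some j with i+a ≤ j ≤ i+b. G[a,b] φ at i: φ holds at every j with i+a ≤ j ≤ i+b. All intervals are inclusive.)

4

F[0,1] (D ∧ C) must hold from j=5 onward; find where it first fails.
  j=5: holds
  j=6: holds
  j=7: holds
  j=8: holds
  j=9: holds
Holds through j=9; largest k = 4.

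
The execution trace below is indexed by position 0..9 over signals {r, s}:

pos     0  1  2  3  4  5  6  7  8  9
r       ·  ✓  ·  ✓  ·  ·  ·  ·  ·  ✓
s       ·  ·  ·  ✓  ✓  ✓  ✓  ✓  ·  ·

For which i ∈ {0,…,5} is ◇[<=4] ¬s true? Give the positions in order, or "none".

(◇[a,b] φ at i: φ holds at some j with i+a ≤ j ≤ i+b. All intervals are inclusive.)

0, 1, 2, 4, 5

Evaluate at each i in [0,5]:
  i=0: ✓ (witness j=0)
  i=1: ✓ (witness j=1)
  i=2: ✓ (witness j=2)
  i=3: ✗ (none in [3,7])
  i=4: ✓ (witness j=8)
  i=5: ✓ (witness j=8)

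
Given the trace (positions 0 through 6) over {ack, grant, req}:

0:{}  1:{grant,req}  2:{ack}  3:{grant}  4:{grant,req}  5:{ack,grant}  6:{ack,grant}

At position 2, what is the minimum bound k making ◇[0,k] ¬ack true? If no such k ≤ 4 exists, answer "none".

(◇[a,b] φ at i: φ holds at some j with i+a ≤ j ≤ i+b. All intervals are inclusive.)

Scan j = 2,3,… for ¬ack:
  j=2: fails
  j=3: holds
First hit at j=3, so smallest k = 3-2 = 1.

1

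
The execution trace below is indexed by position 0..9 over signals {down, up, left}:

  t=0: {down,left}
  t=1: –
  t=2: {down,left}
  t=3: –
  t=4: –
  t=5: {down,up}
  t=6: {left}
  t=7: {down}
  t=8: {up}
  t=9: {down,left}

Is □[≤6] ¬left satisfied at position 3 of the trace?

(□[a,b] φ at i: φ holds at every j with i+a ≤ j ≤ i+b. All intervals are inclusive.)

No

Check ¬left at every j in [3,9]:
  j=3: true
  j=4: true
  j=5: true
  j=6: false
  j=7: true
  j=8: true
  j=9: false
Fails at j=6 → formula fails.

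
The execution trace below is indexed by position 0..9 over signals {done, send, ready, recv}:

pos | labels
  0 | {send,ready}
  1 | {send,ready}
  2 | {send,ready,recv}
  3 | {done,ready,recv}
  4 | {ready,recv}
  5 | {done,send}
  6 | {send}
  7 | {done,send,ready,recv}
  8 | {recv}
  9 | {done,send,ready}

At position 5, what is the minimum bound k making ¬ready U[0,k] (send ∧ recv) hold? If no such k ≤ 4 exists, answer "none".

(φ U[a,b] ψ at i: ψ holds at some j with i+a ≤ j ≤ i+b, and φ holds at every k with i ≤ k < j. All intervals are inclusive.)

2

Need earliest j ≥ 5 with (send ∧ recv), and ¬ready at every k in [5,j-1].
  j=5: rhs fails.
  j=6: rhs fails.
  j=7: rhs holds; lhs holds on [5,6]. k = 2.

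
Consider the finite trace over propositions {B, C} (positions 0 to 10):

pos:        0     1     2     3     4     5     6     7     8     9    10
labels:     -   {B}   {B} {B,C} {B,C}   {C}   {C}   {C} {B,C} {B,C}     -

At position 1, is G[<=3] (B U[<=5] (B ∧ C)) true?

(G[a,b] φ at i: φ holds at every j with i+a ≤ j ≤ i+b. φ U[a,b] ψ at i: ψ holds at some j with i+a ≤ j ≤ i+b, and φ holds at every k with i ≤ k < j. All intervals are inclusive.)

Yes

Check (B U[<=5] (B ∧ C)) at every j in [1,4]:
  j=1: holds
  j=2: holds
  j=3: holds
  j=4: holds
All positions satisfy it → formula holds.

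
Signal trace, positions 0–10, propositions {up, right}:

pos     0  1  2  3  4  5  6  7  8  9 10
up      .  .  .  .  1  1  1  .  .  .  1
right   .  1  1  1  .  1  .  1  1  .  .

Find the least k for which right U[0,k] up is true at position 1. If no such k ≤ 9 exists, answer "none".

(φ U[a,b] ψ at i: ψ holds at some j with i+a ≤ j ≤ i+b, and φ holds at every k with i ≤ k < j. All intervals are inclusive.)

3

Need earliest j ≥ 1 with up, and right at every k in [1,j-1].
  j=1: rhs fails.
  j=2: rhs fails.
  j=3: rhs fails.
  j=4: rhs holds; lhs holds on [1,3]. k = 3.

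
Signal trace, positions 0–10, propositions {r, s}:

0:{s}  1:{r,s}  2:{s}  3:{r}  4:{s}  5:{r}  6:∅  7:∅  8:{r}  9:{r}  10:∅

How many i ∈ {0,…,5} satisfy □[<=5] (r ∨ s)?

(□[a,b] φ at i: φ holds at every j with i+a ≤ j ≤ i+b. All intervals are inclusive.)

1

Evaluate at each i in [0,5]:
  i=0: ✓ (all of [0,5])
  i=1: ✗ (fails at j=6)
  i=2: ✗ (fails at j=6)
  i=3: ✗ (fails at j=6)
  i=4: ✗ (fails at j=6)
  i=5: ✗ (fails at j=6)
Positions where it holds: {0} → 1.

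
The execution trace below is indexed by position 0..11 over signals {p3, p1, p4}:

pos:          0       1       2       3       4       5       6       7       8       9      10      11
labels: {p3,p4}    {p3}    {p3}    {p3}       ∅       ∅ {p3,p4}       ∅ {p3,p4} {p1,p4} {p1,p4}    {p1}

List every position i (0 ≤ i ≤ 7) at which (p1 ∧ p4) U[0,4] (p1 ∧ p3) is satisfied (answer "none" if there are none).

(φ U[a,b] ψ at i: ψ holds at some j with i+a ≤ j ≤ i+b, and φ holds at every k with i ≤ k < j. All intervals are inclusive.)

Evaluate at each i in [0,7]:
  i=0: ✗ (no rhs in [0,4])
  i=1: ✗ (no rhs in [1,5])
  i=2: ✗ (no rhs in [2,6])
  i=3: ✗ (no rhs in [3,7])
  i=4: ✗ (no rhs in [4,8])
  i=5: ✗ (no rhs in [5,9])
  i=6: ✗ (no rhs in [6,10])
  i=7: ✗ (no rhs in [7,11])

none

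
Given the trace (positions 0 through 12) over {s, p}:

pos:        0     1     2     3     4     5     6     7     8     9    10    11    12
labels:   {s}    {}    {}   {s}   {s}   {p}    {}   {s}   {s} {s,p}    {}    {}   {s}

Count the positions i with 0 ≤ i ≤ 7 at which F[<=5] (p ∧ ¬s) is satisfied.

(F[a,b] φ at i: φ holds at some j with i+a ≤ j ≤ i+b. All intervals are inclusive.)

Evaluate at each i in [0,7]:
  i=0: ✓ (witness j=5)
  i=1: ✓ (witness j=5)
  i=2: ✓ (witness j=5)
  i=3: ✓ (witness j=5)
  i=4: ✓ (witness j=5)
  i=5: ✓ (witness j=5)
  i=6: ✗ (none in [6,11])
  i=7: ✗ (none in [7,12])
Positions where it holds: {0, 1, 2, 3, 4, 5} → 6.

6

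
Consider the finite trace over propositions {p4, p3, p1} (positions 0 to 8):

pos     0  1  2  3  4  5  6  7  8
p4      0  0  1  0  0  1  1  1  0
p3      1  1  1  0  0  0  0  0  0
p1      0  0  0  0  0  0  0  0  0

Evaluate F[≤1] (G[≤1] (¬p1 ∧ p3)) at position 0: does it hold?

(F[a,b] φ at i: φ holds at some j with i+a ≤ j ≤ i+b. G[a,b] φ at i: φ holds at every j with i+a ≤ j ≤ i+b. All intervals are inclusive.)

Yes

Check G[≤1] (¬p1 ∧ p3) at each j in [0,1]:
  j=0: holds on [0,1]
  j=1: holds on [1,2]
Found at j=0 → formula holds.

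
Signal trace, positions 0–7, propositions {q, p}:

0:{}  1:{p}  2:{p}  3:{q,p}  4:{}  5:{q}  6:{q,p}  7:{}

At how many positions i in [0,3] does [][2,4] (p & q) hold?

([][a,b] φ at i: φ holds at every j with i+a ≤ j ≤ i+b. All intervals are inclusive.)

Evaluate at each i in [0,3]:
  i=0: ✗ (fails at j=2)
  i=1: ✗ (fails at j=4)
  i=2: ✗ (fails at j=4)
  i=3: ✗ (fails at j=5)
Positions where it holds: {} → 0.

0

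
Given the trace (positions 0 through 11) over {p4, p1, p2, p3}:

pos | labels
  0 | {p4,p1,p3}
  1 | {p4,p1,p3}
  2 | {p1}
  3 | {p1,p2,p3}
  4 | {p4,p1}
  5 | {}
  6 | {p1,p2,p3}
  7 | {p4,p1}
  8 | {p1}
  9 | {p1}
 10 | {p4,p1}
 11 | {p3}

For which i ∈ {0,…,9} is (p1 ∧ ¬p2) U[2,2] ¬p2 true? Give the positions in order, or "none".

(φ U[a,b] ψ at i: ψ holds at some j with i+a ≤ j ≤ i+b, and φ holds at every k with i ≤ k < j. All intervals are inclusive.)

0, 7, 8, 9

Evaluate at each i in [0,9]:
  i=0: ✓ (rhs at j=2; lhs holds on [0,1])
  i=1: ✗ (no rhs in [3,3])
  i=2: ✗ (lhs fails at k=3 before rhs at j=4)
  i=3: ✗ (lhs fails at k=3 before rhs at j=5)
  i=4: ✗ (no rhs in [6,6])
  i=5: ✗ (lhs fails at k=5 before rhs at j=7)
  i=6: ✗ (lhs fails at k=6 before rhs at j=8)
  i=7: ✓ (rhs at j=9; lhs holds on [7,8])
  i=8: ✓ (rhs at j=10; lhs holds on [8,9])
  i=9: ✓ (rhs at j=11; lhs holds on [9,10])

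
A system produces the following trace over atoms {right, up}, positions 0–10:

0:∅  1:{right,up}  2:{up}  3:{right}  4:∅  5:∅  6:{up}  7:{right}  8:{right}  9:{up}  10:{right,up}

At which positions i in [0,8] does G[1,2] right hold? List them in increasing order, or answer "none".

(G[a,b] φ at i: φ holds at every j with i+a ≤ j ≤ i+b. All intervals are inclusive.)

6

Evaluate at each i in [0,8]:
  i=0: ✗ (fails at j=2)
  i=1: ✗ (fails at j=2)
  i=2: ✗ (fails at j=4)
  i=3: ✗ (fails at j=4)
  i=4: ✗ (fails at j=5)
  i=5: ✗ (fails at j=6)
  i=6: ✓ (all of [7,8])
  i=7: ✗ (fails at j=9)
  i=8: ✗ (fails at j=9)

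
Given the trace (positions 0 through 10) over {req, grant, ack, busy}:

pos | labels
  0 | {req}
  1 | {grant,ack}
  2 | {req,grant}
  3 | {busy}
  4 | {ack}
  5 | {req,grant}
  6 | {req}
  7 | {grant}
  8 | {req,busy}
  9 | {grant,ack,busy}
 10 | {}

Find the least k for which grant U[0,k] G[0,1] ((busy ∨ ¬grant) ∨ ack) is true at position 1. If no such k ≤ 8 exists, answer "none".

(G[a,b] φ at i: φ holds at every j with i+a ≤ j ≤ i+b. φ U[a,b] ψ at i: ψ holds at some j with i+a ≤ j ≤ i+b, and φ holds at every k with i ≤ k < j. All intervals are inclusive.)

Need earliest j ≥ 1 with G[0,1] ((busy ∨ ¬grant) ∨ ack), and grant at every k in [1,j-1].
  j=1: rhs fails.
  j=2: rhs fails.
  j=3: rhs holds; lhs holds on [1,2]. k = 2.

2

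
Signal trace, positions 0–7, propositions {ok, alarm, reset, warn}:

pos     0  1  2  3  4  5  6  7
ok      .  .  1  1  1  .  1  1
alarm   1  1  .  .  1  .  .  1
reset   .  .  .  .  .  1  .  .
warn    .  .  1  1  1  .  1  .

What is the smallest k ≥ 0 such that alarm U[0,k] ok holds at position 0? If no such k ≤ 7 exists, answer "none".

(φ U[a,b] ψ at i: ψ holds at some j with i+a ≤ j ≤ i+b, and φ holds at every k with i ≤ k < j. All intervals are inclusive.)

Need earliest j ≥ 0 with ok, and alarm at every k in [0,j-1].
  j=0: rhs fails.
  j=1: rhs fails.
  j=2: rhs holds; lhs holds on [0,1]. k = 2.

2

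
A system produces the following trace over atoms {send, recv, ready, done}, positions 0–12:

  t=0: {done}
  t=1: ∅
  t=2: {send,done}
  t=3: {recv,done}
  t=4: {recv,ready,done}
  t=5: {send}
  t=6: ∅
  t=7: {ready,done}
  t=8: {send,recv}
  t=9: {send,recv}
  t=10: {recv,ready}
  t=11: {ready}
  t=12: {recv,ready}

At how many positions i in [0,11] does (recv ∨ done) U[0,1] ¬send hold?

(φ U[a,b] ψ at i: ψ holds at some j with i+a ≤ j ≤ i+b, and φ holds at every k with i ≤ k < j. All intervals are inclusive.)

Evaluate at each i in [0,11]:
  i=0: ✓ (rhs at j=0)
  i=1: ✓ (rhs at j=1)
  i=2: ✓ (rhs at j=3; lhs holds on [2,2])
  i=3: ✓ (rhs at j=3)
  i=4: ✓ (rhs at j=4)
  i=5: ✗ (lhs fails at k=5 before rhs at j=6)
  i=6: ✓ (rhs at j=6)
  i=7: ✓ (rhs at j=7)
  i=8: ✗ (no rhs in [8,9])
  i=9: ✓ (rhs at j=10; lhs holds on [9,9])
  i=10: ✓ (rhs at j=10)
  i=11: ✓ (rhs at j=11)
Positions where it holds: {0, 1, 2, 3, 4, 6, 7, 9, 10, 11} → 10.

10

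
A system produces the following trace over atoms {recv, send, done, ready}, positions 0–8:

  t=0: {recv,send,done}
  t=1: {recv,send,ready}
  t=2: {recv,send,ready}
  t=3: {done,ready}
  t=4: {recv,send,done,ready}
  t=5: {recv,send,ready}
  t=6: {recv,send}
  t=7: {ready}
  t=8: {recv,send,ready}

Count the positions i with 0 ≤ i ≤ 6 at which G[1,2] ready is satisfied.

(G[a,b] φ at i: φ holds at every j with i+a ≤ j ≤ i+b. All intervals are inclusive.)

5

Evaluate at each i in [0,6]:
  i=0: ✓ (all of [1,2])
  i=1: ✓ (all of [2,3])
  i=2: ✓ (all of [3,4])
  i=3: ✓ (all of [4,5])
  i=4: ✗ (fails at j=6)
  i=5: ✗ (fails at j=6)
  i=6: ✓ (all of [7,8])
Positions where it holds: {0, 1, 2, 3, 6} → 5.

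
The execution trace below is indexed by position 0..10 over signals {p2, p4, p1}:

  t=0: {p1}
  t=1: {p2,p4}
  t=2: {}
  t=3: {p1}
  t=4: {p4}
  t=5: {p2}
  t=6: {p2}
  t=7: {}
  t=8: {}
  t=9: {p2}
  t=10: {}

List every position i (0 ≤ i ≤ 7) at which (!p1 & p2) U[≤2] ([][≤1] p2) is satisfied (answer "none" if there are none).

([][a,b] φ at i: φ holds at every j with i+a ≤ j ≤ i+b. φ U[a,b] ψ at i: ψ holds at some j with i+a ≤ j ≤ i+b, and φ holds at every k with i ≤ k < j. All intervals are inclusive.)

5

Evaluate at each i in [0,7]:
  i=0: ✗ (no rhs in [0,2])
  i=1: ✗ (no rhs in [1,3])
  i=2: ✗ (no rhs in [2,4])
  i=3: ✗ (lhs fails at k=3 before rhs at j=5)
  i=4: ✗ (lhs fails at k=4 before rhs at j=5)
  i=5: ✓ (rhs at j=5)
  i=6: ✗ (no rhs in [6,8])
  i=7: ✗ (no rhs in [7,9])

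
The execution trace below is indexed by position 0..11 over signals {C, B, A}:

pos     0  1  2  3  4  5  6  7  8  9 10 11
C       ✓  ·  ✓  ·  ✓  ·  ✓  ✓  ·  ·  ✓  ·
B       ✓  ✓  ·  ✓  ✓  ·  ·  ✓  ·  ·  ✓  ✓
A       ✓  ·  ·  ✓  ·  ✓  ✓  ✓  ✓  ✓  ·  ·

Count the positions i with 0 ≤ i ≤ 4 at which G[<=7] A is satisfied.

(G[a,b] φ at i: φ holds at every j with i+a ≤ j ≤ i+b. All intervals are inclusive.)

Evaluate at each i in [0,4]:
  i=0: ✗ (fails at j=1)
  i=1: ✗ (fails at j=1)
  i=2: ✗ (fails at j=2)
  i=3: ✗ (fails at j=4)
  i=4: ✗ (fails at j=4)
Positions where it holds: {} → 0.

0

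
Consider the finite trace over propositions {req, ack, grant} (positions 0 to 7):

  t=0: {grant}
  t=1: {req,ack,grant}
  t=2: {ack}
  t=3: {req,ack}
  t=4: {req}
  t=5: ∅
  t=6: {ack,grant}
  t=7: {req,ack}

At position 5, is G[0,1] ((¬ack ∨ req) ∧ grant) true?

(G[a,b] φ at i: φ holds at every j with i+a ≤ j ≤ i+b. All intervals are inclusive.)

Check ((¬ack ∨ req) ∧ grant) at every j in [5,6]:
  j=5: false
  j=6: false
Fails at j=5 → formula fails.

Does not hold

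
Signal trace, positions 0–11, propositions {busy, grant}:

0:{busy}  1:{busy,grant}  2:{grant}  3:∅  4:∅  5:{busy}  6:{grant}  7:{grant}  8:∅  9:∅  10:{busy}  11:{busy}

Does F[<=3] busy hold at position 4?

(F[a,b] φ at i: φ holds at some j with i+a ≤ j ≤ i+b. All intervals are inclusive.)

Yes

Check busy at each j in [4,7]:
  j=4: false
  j=5: true
  j=6: false
  j=7: false
Found at j=5 → formula holds.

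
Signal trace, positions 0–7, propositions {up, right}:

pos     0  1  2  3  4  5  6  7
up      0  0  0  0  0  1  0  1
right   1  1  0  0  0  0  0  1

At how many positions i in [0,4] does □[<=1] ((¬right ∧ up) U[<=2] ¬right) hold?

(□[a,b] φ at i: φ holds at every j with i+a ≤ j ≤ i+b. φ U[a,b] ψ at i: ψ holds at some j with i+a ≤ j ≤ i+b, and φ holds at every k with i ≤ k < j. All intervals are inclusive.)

3

Evaluate at each i in [0,4]:
  i=0: ✗ (fails at j=0)
  i=1: ✗ (fails at j=1)
  i=2: ✓ (all of [2,3])
  i=3: ✓ (all of [3,4])
  i=4: ✓ (all of [4,5])
Positions where it holds: {2, 3, 4} → 3.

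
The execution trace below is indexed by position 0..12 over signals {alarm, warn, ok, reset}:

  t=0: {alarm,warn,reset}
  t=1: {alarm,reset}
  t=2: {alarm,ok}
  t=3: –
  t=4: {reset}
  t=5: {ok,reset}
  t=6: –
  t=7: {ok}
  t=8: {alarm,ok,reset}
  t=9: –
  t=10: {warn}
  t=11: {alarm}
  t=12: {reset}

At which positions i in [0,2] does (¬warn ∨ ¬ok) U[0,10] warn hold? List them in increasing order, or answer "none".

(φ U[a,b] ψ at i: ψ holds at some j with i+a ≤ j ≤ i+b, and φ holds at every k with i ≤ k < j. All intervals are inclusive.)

0, 1, 2

Evaluate at each i in [0,2]:
  i=0: ✓ (rhs at j=0)
  i=1: ✓ (rhs at j=10; lhs holds on [1,9])
  i=2: ✓ (rhs at j=10; lhs holds on [2,9])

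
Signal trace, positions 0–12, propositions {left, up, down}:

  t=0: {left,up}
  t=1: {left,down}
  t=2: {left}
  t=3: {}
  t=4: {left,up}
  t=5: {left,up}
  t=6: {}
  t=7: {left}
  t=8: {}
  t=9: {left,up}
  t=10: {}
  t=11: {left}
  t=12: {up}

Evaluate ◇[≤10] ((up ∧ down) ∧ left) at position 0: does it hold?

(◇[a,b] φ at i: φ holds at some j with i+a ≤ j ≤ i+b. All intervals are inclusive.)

Does not hold

Check ((up ∧ down) ∧ left) at each j in [0,10]:
  j=0: false
  j=1: false
  j=2: false
  j=3: false
  j=4: false
  j=5: false
  j=6: false
  j=7: false
  j=8: false
  j=9: false
  j=10: false
No position in the window satisfies it → formula fails.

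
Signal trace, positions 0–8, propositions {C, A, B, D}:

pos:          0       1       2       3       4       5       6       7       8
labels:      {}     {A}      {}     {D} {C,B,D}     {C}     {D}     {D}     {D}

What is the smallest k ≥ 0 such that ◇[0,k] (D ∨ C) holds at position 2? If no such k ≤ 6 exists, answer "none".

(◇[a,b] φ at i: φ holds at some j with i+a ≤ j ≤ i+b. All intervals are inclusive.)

1

Scan j = 2,3,… for (D ∨ C):
  j=2: fails
  j=3: holds
First hit at j=3, so smallest k = 3-2 = 1.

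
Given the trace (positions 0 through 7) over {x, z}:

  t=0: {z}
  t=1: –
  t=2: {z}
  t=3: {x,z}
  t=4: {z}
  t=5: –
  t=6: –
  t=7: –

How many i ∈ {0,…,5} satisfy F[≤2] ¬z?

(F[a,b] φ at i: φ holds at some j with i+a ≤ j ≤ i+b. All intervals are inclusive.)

Evaluate at each i in [0,5]:
  i=0: ✓ (witness j=1)
  i=1: ✓ (witness j=1)
  i=2: ✗ (none in [2,4])
  i=3: ✓ (witness j=5)
  i=4: ✓ (witness j=5)
  i=5: ✓ (witness j=5)
Positions where it holds: {0, 1, 3, 4, 5} → 5.

5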